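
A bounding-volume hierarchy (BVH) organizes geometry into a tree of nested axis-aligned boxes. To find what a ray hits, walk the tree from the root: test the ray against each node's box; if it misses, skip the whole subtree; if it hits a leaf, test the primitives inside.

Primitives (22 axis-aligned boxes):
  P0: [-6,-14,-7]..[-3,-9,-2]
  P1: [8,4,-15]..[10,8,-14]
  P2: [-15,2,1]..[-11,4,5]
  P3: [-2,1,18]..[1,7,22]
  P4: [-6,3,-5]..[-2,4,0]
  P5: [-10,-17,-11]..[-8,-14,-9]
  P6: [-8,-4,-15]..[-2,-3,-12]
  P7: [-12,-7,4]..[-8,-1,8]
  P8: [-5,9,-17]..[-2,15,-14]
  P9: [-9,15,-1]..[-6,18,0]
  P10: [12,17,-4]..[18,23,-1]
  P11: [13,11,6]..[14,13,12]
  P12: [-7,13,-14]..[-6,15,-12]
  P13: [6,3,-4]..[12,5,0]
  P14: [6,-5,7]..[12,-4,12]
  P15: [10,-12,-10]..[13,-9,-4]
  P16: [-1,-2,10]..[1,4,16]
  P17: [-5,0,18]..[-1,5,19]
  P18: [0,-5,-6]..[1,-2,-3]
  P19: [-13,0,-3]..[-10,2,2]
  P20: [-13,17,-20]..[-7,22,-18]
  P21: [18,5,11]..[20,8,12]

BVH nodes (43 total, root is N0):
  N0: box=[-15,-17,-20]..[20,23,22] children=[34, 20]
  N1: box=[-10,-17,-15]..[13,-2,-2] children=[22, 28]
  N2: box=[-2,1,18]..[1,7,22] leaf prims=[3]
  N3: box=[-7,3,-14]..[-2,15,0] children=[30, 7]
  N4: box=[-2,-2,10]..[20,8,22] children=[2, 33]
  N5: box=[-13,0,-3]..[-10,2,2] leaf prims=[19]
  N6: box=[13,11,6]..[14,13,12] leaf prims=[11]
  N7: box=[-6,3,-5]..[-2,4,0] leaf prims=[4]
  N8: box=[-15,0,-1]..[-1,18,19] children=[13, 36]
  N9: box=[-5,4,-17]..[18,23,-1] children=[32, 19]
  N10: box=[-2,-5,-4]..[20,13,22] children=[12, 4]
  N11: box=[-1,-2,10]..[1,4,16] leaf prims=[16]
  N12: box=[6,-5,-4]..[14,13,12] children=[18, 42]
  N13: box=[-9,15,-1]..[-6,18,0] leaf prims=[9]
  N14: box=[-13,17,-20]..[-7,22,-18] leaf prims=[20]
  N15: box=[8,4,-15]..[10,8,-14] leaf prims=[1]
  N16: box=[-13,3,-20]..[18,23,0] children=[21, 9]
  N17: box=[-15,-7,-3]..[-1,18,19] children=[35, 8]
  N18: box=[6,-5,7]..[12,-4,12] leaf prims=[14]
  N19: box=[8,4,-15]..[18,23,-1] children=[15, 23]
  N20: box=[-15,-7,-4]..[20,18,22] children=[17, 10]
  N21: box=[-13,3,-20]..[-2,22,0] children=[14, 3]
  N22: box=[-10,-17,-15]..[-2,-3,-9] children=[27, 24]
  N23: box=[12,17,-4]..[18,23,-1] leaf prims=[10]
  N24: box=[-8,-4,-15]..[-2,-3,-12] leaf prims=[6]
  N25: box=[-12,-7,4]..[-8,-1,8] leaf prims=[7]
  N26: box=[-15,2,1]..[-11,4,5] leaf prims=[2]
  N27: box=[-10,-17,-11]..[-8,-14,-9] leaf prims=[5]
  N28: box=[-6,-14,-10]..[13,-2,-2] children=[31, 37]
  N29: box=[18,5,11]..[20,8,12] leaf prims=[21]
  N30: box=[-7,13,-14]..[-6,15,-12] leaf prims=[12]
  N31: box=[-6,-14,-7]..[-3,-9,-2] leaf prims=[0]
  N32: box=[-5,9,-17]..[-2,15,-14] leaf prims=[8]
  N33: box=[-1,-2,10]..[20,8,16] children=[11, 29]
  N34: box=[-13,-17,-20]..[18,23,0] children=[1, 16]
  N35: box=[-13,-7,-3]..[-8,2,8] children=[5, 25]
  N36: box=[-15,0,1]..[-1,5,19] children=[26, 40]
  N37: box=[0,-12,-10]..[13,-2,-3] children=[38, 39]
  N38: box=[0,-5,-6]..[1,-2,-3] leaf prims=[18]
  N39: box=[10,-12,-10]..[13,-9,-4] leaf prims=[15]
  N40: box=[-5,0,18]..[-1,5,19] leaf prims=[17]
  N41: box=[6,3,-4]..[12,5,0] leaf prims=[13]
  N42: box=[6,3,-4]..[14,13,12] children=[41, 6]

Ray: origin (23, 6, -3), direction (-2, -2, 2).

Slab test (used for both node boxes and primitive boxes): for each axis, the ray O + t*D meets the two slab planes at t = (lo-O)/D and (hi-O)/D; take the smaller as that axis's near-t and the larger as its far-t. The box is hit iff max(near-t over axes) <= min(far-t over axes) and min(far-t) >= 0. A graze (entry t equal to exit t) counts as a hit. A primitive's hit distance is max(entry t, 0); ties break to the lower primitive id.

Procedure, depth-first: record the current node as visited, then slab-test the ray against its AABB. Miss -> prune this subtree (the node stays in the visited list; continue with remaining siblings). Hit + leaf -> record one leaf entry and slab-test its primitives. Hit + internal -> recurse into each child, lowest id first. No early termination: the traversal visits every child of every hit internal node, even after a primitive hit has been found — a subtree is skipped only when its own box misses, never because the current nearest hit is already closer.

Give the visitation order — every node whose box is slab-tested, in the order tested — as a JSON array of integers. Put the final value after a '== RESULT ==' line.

Walk:
N0 x:[3/2,19] y:[-17/2,23/2] z:[-17/2,25/2] -> hit [3/2,23/2], descend [20, 34]
  N20 x:[3/2,19] y:[-6,13/2] z:[-1/2,25/2] -> hit [3/2,13/2], descend [10, 17]
    N10 x:[3/2,25/2] y:[-7/2,11/2] z:[-1/2,25/2] -> hit [3/2,11/2], descend [4, 12]
      N4 x:[3/2,25/2] y:[-1,4] z:[13/2,25/2] -> miss, prune
      N12 x:[9/2,17/2] y:[-7/2,11/2] z:[-1/2,15/2] -> hit [9/2,11/2], descend [18, 42]
        N18 x:[11/2,17/2] y:[5,11/2] z:[5,15/2] -> hit [11/2,11/2] leaf, test {P14@t=11/2}
        N42 x:[9/2,17/2] y:[-7/2,3/2] z:[-1/2,15/2] -> miss, prune
    N17 x:[12,19] y:[-6,13/2] z:[0,11] -> miss, prune
  N34 x:[5/2,18] y:[-17/2,23/2] z:[-17/2,3/2] -> miss, prune

9 AABB tests over nodes [0, 20, 10, 4, 12, 18, 42, 17, 34]; 1 leaf entered; closest P14.

== RESULT ==
[0, 20, 10, 4, 12, 18, 42, 17, 34]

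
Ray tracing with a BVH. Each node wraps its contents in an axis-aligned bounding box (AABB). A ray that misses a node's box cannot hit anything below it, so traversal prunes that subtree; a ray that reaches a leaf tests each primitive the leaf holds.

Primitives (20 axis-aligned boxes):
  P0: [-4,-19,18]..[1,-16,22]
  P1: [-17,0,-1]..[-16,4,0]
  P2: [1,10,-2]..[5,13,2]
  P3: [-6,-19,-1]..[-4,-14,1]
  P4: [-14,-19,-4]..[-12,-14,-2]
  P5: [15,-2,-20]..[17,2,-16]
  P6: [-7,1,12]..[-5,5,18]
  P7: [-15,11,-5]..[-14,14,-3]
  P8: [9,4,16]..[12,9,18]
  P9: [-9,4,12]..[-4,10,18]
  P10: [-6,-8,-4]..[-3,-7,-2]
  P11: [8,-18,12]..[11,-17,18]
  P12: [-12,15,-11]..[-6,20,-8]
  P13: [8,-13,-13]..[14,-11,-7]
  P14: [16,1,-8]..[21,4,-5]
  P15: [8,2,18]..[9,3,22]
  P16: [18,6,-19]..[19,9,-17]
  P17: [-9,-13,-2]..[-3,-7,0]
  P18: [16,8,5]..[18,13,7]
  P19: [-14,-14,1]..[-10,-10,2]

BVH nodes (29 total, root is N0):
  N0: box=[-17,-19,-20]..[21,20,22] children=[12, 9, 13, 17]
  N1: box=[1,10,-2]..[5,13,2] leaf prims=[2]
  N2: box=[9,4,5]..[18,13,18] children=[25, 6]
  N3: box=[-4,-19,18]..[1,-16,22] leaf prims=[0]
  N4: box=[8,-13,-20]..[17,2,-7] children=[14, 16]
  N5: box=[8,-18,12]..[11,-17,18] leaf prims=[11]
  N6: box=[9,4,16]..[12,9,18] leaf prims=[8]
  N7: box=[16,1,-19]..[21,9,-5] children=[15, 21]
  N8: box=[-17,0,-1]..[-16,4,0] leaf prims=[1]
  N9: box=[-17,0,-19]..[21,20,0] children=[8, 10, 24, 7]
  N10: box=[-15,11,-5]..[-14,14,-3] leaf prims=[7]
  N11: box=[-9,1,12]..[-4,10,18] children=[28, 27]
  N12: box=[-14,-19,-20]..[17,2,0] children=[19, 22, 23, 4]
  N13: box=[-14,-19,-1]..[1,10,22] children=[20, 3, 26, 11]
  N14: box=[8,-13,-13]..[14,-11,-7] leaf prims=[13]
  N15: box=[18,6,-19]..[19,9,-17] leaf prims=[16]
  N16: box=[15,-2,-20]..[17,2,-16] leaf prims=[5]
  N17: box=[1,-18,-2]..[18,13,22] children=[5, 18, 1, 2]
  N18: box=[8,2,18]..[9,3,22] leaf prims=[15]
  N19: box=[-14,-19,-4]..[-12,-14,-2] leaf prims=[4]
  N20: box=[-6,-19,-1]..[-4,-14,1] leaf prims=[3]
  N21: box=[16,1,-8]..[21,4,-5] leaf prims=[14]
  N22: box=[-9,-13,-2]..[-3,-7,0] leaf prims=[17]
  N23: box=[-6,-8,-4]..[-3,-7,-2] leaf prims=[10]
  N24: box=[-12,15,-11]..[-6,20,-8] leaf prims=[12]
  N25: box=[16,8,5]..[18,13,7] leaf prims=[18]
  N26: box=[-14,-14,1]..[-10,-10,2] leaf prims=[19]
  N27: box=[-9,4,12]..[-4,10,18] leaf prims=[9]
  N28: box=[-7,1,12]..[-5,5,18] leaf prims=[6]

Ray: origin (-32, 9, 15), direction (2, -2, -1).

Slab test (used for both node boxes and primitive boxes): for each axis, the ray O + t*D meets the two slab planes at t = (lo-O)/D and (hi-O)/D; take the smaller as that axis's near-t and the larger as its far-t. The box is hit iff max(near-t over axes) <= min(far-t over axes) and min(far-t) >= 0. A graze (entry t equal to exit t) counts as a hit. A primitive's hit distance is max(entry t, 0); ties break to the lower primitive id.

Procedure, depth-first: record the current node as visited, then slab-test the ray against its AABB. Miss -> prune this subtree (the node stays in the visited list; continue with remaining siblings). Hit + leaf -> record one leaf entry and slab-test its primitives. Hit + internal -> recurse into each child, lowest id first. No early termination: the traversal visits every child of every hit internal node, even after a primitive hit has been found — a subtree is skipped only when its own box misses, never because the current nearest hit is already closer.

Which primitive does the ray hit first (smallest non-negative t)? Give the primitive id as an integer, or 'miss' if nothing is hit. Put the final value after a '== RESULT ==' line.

Trace the traversal:
N0 x:[15/2,53/2] y:[-11/2,14] z:[-7,35] -> hit [15/2,14], descend [9, 12, 13, 17]
  N9 x:[15/2,53/2] y:[-11/2,9/2] z:[15,34] -> miss, prune
  N12 x:[9,49/2] y:[7/2,14] z:[15,35] -> miss, prune
  N13 x:[9,33/2] y:[-1/2,14] z:[-7,16] -> hit [9,14], descend [3, 11, 20, 26]
    N3 x:[14,33/2] y:[25/2,14] z:[-7,-3] -> miss, prune
    N11 x:[23/2,14] y:[-1/2,4] z:[-3,3] -> miss, prune
    N20 x:[13,14] y:[23/2,14] z:[14,16] -> hit [14,14] leaf, test {P3@t=14}
    N26 x:[9,11] y:[19/2,23/2] z:[13,14] -> miss, prune
  N17 x:[33/2,25] y:[-2,27/2] z:[-7,17] -> miss, prune

order=[0, 9, 12, 13, 3, 11, 20, 26, 17]  |boxes|=9  |leaves|=1  hit=P3

== RESULT ==
3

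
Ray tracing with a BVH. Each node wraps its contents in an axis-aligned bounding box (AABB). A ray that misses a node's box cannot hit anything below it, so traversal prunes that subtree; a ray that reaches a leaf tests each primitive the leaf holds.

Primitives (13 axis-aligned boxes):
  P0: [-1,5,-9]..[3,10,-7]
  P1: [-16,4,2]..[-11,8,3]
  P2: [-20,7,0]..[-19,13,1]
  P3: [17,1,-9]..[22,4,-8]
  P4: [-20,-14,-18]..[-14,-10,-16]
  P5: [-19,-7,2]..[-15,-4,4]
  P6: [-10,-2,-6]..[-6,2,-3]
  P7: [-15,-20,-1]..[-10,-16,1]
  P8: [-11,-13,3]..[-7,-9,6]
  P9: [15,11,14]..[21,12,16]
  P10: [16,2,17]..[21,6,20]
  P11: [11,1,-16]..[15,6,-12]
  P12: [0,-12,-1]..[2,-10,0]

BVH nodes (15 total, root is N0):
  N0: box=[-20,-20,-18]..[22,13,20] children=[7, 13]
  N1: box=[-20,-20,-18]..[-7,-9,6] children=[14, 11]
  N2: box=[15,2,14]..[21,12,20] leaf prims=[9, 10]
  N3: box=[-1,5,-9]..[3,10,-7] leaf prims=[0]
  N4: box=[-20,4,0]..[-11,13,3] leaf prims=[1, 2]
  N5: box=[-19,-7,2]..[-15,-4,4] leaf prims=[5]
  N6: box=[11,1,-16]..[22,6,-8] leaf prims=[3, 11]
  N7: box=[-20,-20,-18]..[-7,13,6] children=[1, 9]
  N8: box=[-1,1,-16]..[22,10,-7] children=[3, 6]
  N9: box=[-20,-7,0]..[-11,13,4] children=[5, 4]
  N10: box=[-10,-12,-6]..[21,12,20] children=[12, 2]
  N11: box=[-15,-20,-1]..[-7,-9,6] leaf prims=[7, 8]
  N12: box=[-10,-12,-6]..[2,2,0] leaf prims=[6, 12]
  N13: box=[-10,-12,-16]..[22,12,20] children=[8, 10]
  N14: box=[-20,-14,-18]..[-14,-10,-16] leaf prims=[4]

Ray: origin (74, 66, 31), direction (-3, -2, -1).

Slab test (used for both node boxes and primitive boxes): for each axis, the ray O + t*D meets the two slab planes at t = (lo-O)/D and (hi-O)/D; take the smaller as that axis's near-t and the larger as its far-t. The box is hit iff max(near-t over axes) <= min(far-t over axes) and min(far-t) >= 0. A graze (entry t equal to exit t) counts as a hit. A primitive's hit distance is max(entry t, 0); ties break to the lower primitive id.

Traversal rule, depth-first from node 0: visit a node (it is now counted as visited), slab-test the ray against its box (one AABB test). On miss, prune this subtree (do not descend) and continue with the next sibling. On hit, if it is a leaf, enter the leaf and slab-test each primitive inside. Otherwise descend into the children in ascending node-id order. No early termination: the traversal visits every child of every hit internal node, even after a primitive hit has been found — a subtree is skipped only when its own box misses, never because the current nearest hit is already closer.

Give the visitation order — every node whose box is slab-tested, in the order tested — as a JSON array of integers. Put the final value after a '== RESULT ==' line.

Walk:
N0 x:[52/3,94/3] y:[53/2,43] z:[11,49] -> hit [53/2,94/3], descend [7, 13]
  N7 x:[27,94/3] y:[53/2,43] z:[25,49] -> hit [27,94/3], descend [1, 9]
    N1 x:[27,94/3] y:[75/2,43] z:[25,49] -> miss, prune
    N9 x:[85/3,94/3] y:[53/2,73/2] z:[27,31] -> hit [85/3,31], descend [4, 5]
      N4 x:[85/3,94/3] y:[53/2,31] z:[28,31] -> hit [85/3,31] leaf, test {P1@t=29, P2(miss)}
      N5 x:[89/3,31] y:[35,73/2] z:[27,29] -> miss, prune
  N13 x:[52/3,28] y:[27,39] z:[11,47] -> hit [27,28], descend [8, 10]
    N8 x:[52/3,25] y:[28,65/2] z:[38,47] -> miss, prune
    N10 x:[53/3,28] y:[27,39] z:[11,37] -> hit [27,28], descend [2, 12]
      N2 x:[53/3,59/3] y:[27,32] z:[11,17] -> miss, prune
      N12 x:[24,28] y:[32,39] z:[31,37] -> miss, prune

order=[0, 7, 1, 9, 4, 5, 13, 8, 10, 2, 12]  |boxes|=11  |leaves|=1  hit=P1

== RESULT ==
[0, 7, 1, 9, 4, 5, 13, 8, 10, 2, 12]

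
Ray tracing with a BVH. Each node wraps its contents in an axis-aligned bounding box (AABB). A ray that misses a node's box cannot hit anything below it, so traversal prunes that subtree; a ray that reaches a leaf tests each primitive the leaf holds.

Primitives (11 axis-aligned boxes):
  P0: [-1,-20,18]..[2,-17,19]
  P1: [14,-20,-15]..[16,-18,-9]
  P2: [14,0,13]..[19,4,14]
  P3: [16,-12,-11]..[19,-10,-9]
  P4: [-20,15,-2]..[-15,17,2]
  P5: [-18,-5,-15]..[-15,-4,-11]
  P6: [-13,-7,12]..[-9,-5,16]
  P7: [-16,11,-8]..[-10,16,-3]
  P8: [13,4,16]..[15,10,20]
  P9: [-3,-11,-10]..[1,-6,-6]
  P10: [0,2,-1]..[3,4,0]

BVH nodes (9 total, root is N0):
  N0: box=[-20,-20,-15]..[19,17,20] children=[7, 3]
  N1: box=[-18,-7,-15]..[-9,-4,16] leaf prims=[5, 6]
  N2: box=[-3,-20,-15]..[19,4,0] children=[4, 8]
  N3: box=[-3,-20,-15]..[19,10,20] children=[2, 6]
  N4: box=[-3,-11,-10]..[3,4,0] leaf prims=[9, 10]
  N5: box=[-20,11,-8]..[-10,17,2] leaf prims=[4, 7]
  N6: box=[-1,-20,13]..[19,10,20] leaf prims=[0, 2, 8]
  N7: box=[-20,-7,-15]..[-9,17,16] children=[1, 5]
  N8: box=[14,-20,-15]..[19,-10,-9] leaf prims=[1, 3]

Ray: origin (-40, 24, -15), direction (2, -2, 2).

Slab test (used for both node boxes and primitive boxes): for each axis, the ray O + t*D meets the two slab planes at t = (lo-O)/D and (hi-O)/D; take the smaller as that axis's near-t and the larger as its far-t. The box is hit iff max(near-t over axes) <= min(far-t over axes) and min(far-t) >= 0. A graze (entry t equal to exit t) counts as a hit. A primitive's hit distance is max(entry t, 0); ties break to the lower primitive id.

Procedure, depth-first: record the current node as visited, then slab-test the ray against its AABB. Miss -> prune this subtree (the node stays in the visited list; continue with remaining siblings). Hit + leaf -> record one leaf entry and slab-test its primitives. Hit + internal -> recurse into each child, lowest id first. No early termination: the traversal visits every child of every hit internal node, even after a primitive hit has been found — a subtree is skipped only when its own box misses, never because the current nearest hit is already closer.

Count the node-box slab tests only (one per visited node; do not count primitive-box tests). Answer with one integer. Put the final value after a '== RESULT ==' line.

Traverse from the root:
N0 x:[10,59/2] y:[7/2,22] z:[0,35/2] -> hit [10,35/2], descend [3, 7]
  N3 x:[37/2,59/2] y:[7,22] z:[0,35/2] -> miss, prune
  N7 x:[10,31/2] y:[7/2,31/2] z:[0,31/2] -> hit [10,31/2], descend [1, 5]
    N1 x:[11,31/2] y:[14,31/2] z:[0,31/2] -> hit [14,31/2] leaf, test {P5(miss), P6@t=29/2}
    N5 x:[10,15] y:[7/2,13/2] z:[7/2,17/2] -> miss, prune

Visited [0, 3, 7, 1, 5]. Tests: 5 box, 1 leaf. Nearest: P6.

== RESULT ==
5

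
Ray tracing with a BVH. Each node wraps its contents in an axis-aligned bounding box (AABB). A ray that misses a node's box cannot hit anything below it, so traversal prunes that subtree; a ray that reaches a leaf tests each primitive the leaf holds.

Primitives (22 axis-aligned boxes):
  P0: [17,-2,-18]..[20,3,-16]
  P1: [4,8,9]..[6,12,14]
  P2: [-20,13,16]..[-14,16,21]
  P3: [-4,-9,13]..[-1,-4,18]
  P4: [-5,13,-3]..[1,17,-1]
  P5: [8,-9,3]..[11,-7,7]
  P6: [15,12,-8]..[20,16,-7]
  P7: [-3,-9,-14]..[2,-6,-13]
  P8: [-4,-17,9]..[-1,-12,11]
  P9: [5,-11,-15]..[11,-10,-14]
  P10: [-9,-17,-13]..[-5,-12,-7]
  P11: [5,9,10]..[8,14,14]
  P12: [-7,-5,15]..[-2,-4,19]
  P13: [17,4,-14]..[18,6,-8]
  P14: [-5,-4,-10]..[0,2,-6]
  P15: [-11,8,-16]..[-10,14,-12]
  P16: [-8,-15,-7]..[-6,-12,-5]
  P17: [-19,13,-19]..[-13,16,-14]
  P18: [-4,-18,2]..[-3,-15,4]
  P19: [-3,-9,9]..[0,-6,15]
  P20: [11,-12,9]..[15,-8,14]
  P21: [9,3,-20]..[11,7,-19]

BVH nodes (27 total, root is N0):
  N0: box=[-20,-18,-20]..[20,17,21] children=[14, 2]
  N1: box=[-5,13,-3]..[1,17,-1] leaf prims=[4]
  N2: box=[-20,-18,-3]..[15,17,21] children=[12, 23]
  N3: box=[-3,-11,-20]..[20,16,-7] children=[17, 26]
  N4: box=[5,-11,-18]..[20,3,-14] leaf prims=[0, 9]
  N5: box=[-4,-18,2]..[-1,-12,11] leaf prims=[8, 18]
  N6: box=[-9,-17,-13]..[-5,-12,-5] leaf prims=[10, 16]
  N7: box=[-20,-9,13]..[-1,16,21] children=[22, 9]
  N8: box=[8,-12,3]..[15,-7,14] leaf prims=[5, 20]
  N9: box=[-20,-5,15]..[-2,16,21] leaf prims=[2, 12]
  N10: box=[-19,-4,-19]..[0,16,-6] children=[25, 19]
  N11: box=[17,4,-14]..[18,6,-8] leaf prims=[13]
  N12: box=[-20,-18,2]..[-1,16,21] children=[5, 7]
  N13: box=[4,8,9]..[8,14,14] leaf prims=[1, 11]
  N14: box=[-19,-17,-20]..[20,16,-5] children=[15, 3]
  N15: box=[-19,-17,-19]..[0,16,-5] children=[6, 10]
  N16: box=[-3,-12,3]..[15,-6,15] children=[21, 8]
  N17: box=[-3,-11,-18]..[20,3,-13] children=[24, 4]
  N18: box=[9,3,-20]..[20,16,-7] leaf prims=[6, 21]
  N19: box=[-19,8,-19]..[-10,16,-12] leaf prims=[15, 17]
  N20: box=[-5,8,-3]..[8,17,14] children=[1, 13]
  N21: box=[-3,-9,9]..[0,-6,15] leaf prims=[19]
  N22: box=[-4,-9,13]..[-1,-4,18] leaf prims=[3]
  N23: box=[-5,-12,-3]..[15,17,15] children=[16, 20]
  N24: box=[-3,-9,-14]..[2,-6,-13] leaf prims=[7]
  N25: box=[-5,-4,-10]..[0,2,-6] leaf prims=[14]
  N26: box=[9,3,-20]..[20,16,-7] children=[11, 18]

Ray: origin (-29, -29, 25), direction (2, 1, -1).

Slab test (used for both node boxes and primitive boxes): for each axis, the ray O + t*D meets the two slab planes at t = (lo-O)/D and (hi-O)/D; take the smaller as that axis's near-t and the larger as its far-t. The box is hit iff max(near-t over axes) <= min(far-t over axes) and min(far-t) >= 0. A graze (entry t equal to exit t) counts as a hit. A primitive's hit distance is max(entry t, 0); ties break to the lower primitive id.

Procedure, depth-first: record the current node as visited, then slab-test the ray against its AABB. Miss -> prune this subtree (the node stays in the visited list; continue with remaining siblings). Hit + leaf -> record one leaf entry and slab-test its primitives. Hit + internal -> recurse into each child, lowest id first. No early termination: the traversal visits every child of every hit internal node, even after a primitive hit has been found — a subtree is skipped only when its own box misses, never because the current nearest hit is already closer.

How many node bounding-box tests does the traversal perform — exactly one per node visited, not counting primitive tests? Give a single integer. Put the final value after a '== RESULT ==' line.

Trace the traversal:
N0 x:[9/2,49/2] y:[11,46] z:[4,45] -> hit [11,49/2], descend [2, 14]
  N2 x:[9/2,22] y:[11,46] z:[4,28] -> hit [11,22], descend [12, 23]
    N12 x:[9/2,14] y:[11,45] z:[4,23] -> hit [11,14], descend [5, 7]
      N5 x:[25/2,14] y:[11,17] z:[14,23] -> hit [14,14] leaf, test {P8@t=14, P18(miss)}
      N7 x:[9/2,14] y:[20,45] z:[4,12] -> miss, prune
    N23 x:[12,22] y:[17,46] z:[10,28] -> hit [17,22], descend [16, 20]
      N16 x:[13,22] y:[17,23] z:[10,22] -> hit [17,22], descend [8, 21]
        N8 x:[37/2,22] y:[17,22] z:[11,22] -> hit [37/2,22] leaf, test {P5@t=20, P20(miss)}
        N21 x:[13,29/2] y:[20,23] z:[10,16] -> miss, prune
      N20 x:[12,37/2] y:[37,46] z:[11,28] -> miss, prune
  N14 x:[5,49/2] y:[12,45] z:[30,45] -> miss, prune

11 AABB tests over nodes [0, 2, 12, 5, 7, 23, 16, 8, 21, 20, 14]; 2 leaves entered; closest P8.

== RESULT ==
11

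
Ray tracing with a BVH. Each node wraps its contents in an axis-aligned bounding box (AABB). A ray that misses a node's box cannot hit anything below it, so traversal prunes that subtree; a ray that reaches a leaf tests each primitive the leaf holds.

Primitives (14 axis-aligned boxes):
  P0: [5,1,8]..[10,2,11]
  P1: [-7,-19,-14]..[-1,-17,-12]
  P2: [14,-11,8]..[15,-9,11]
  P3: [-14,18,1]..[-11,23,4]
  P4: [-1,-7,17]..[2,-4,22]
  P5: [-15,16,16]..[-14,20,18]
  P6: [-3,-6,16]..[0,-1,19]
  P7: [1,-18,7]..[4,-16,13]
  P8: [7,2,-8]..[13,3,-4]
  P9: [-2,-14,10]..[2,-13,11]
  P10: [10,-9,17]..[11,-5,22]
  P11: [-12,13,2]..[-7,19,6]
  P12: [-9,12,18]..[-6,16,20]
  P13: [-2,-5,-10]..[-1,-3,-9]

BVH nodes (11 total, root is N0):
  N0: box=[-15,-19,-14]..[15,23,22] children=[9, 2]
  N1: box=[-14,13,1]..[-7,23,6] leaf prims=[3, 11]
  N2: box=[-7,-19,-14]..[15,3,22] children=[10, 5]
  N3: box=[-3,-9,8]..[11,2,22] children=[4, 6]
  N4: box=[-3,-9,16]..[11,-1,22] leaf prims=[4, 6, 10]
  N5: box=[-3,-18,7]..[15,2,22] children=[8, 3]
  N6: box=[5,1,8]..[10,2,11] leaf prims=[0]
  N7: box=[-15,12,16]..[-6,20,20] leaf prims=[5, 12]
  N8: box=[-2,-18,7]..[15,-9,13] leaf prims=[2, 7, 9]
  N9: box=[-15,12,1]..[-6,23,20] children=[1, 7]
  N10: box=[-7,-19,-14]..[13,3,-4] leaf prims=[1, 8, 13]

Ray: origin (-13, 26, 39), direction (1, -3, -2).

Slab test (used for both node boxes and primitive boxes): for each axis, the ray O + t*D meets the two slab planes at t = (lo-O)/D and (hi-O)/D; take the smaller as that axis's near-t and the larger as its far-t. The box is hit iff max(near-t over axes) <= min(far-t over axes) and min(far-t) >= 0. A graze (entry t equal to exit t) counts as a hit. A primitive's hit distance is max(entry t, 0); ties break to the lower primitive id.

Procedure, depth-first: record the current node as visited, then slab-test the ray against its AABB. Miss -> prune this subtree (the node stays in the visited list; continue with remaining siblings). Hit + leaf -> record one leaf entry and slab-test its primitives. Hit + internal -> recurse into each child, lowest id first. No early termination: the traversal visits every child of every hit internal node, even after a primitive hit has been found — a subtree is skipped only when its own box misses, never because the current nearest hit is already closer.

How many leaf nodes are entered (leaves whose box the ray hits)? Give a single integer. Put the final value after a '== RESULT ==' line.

Traverse from the root:
N0 x:[-2,28] y:[1,15] z:[17/2,53/2] -> hit [17/2,15], descend [2, 9]
  N2 x:[6,28] y:[23/3,15] z:[17/2,53/2] -> hit [17/2,15], descend [5, 10]
    N5 x:[10,28] y:[8,44/3] z:[17/2,16] -> hit [10,44/3], descend [3, 8]
      N3 x:[10,24] y:[8,35/3] z:[17/2,31/2] -> hit [10,35/3], descend [4, 6]
        N4 x:[10,24] y:[9,35/3] z:[17/2,23/2] -> hit [10,23/2] leaf, test {P4(miss), P6@t=10, P10(miss)}
        N6 x:[18,23] y:[8,25/3] z:[14,31/2] -> miss, prune
      N8 x:[11,28] y:[35/3,44/3] z:[13,16] -> hit [13,44/3] leaf, test {P2(miss), P7@t=14, P9(miss)}
    N10 x:[6,26] y:[23/3,15] z:[43/2,53/2] -> miss, prune
  N9 x:[-2,7] y:[1,14/3] z:[19/2,19] -> miss, prune

order=[0, 2, 5, 3, 4, 6, 8, 10, 9]  |boxes|=9  |leaves|=2  hit=P6

== RESULT ==
2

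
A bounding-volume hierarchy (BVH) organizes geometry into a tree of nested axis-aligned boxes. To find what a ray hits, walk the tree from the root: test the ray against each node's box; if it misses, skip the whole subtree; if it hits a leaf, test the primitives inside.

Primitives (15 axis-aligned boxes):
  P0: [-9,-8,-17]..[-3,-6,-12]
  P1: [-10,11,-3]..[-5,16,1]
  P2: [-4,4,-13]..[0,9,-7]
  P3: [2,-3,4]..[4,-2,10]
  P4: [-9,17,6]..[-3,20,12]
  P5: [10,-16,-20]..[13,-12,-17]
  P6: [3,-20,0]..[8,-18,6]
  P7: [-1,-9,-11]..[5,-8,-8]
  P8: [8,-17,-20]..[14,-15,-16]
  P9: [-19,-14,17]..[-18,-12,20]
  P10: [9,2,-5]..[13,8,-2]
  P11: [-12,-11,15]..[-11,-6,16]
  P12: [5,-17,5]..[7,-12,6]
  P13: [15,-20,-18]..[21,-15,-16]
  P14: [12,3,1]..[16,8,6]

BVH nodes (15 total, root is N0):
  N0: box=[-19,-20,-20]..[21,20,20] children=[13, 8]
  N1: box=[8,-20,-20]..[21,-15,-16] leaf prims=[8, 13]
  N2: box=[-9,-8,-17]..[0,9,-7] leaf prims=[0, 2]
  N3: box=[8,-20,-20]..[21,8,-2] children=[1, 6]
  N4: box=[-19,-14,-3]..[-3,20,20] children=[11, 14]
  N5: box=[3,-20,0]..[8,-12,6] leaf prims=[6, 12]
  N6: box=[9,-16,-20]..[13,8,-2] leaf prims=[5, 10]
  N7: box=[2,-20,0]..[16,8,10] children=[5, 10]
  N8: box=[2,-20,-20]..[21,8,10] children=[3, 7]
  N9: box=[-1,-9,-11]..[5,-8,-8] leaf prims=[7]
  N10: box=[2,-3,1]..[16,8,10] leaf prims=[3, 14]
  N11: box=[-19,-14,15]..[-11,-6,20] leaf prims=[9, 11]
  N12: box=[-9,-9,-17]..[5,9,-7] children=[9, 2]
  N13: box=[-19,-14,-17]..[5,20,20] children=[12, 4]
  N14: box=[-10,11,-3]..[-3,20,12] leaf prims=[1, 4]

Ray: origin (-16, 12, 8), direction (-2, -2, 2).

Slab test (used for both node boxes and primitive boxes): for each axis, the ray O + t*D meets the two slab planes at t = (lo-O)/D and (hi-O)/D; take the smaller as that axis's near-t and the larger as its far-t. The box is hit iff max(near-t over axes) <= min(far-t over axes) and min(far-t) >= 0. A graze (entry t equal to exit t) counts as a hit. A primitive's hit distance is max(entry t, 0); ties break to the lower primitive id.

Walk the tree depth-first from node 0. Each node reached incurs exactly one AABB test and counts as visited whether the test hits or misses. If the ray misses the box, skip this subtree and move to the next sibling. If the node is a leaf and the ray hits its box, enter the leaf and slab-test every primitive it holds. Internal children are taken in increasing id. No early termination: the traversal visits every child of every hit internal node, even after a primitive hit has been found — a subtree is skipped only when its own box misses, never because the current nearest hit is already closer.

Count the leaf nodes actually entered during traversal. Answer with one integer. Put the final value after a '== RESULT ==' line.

Trace the traversal:
N0 x:[-37/2,3/2] y:[-4,16] z:[-14,6] -> hit [-4,3/2], descend [8, 13]
  N8 x:[-37/2,-9] y:[2,16] z:[-14,1] -> miss, prune
  N13 x:[-21/2,3/2] y:[-4,13] z:[-25/2,6] -> hit [-4,3/2], descend [4, 12]
    N4 x:[-13/2,3/2] y:[-4,13] z:[-11/2,6] -> hit [-4,3/2], descend [11, 14]
      N11 x:[-5/2,3/2] y:[9,13] z:[7/2,6] -> miss, prune
      N14 x:[-13/2,-3] y:[-4,1/2] z:[-11/2,2] -> miss, prune
    N12 x:[-21/2,-7/2] y:[3/2,21/2] z:[-25/2,-15/2] -> miss, prune

7 AABB tests over nodes [0, 8, 13, 4, 11, 14, 12]; 0 leaves entered; closest miss.

== RESULT ==
0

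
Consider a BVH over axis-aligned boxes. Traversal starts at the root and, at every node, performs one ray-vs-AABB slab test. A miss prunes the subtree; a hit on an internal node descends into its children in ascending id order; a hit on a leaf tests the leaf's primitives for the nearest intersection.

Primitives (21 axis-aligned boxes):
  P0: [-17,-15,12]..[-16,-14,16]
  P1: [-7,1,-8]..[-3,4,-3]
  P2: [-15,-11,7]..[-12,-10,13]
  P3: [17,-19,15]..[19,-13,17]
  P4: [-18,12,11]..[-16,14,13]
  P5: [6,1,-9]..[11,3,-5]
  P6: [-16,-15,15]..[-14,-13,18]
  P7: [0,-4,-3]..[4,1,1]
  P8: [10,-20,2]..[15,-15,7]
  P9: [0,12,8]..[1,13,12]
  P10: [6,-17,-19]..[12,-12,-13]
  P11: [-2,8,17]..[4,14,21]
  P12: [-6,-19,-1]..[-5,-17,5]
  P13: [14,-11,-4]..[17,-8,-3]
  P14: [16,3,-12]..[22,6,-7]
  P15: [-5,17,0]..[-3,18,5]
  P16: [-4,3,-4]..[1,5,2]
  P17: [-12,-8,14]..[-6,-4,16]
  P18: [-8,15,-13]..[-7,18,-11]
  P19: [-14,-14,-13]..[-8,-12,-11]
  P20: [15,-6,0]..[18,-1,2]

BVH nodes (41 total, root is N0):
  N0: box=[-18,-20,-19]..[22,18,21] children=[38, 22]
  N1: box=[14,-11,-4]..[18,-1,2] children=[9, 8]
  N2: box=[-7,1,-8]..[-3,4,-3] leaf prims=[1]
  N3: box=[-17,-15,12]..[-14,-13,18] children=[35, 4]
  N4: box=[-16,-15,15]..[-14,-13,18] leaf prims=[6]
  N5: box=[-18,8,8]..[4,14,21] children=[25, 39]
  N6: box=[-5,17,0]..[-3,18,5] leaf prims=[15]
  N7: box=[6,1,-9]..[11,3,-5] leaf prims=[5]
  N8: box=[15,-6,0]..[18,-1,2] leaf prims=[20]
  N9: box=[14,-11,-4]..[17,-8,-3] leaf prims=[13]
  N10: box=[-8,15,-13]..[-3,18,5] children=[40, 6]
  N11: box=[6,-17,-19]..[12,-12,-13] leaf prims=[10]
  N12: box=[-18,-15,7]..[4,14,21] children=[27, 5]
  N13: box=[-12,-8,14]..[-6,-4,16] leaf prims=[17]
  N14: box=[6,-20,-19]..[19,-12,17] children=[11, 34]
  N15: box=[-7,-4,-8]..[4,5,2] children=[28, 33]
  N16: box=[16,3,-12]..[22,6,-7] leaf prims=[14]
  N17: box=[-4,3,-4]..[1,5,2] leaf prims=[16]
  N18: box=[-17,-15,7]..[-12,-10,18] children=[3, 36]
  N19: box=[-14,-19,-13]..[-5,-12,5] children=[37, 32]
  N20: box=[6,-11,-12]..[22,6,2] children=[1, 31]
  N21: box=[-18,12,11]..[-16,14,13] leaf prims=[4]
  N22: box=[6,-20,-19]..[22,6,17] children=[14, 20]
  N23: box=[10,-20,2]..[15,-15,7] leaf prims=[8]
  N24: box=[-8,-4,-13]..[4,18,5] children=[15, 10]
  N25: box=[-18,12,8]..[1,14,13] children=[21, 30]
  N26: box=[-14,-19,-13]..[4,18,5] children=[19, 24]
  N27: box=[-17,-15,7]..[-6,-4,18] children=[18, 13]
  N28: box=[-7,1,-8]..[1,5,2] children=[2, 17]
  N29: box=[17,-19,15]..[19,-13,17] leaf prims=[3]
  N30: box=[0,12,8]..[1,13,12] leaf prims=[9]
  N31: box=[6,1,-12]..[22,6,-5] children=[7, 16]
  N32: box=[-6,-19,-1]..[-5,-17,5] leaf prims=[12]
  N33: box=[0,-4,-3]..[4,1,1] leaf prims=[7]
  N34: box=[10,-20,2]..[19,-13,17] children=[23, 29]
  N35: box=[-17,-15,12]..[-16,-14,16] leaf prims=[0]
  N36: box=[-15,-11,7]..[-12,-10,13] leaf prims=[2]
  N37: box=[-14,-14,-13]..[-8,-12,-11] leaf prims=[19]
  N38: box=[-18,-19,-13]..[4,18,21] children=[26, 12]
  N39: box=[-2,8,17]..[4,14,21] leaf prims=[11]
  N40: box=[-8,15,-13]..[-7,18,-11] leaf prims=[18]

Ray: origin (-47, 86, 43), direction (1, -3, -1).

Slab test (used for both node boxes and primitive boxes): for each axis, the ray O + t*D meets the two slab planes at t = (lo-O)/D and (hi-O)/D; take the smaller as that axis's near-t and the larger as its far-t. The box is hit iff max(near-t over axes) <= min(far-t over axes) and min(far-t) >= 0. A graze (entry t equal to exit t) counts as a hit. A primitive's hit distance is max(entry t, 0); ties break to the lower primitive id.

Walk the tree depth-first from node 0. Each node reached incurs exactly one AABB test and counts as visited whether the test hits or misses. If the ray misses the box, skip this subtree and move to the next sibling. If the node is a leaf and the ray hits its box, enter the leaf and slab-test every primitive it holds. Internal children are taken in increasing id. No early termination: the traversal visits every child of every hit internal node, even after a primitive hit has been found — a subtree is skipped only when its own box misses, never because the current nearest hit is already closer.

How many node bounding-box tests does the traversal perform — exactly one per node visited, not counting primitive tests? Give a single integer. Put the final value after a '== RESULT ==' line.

Walk:
N0 x:[29,69] y:[68/3,106/3] z:[22,62] -> hit [29,106/3], descend [22, 38]
  N22 x:[53,69] y:[80/3,106/3] z:[26,62] -> miss, prune
  N38 x:[29,51] y:[68/3,35] z:[22,56] -> hit [29,35], descend [12, 26]
    N12 x:[29,51] y:[24,101/3] z:[22,36] -> hit [29,101/3], descend [5, 27]
      N5 x:[29,51] y:[24,26] z:[22,35] -> miss, prune
      N27 x:[30,41] y:[30,101/3] z:[25,36] -> hit [30,101/3], descend [13, 18]
        N13 x:[35,41] y:[30,94/3] z:[27,29] -> miss, prune
        N18 x:[30,35] y:[32,101/3] z:[25,36] -> hit [32,101/3], descend [3, 36]
          N3 x:[30,33] y:[33,101/3] z:[25,31] -> miss, prune
          N36 x:[32,35] y:[32,97/3] z:[30,36] -> hit [32,97/3] leaf, test {P2@t=32}
    N26 x:[33,51] y:[68/3,35] z:[38,56] -> miss, prune

Visited [0, 22, 38, 12, 5, 27, 13, 18, 3, 36, 26]. Tests: 11 box, 1 leaf. Nearest: P2.

== RESULT ==
11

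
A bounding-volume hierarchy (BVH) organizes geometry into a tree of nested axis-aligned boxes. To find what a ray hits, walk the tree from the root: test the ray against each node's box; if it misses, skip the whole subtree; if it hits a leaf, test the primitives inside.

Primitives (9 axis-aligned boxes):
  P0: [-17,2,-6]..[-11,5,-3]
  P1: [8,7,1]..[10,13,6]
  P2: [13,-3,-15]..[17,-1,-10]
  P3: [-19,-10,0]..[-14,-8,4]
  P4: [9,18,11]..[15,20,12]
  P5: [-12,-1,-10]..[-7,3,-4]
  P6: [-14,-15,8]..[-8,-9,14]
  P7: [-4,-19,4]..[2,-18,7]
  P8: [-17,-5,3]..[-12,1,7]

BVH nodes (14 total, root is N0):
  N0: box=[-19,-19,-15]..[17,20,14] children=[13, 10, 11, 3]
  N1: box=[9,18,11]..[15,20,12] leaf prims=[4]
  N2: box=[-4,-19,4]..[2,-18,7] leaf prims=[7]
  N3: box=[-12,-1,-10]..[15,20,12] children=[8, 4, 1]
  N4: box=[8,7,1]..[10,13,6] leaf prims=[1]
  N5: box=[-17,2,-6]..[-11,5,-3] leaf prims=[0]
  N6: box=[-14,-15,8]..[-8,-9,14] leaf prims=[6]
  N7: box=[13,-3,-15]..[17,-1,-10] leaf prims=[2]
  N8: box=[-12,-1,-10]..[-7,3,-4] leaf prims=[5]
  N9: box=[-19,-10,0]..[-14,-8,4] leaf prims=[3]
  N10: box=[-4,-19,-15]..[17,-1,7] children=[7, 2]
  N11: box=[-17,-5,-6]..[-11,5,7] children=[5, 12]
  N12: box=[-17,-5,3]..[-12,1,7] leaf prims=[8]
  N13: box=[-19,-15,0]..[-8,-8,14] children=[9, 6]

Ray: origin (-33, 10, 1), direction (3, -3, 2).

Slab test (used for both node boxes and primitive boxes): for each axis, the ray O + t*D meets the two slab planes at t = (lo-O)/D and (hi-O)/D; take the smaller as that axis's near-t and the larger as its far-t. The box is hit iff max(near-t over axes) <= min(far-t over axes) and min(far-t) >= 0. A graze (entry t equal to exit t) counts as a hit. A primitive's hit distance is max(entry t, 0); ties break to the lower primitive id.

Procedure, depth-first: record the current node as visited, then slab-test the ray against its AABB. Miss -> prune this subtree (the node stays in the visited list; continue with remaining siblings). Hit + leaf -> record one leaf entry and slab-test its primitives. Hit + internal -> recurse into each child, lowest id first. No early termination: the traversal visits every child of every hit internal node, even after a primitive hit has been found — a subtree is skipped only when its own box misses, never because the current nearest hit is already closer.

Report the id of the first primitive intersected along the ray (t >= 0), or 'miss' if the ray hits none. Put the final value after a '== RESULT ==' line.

Traverse from the root:
N0 x:[14/3,50/3] y:[-10/3,29/3] z:[-8,13/2] -> hit [14/3,13/2], descend [3, 10, 11, 13]
  N3 x:[7,16] y:[-10/3,11/3] z:[-11/2,11/2] -> miss, prune
  N10 x:[29/3,50/3] y:[11/3,29/3] z:[-8,3] -> miss, prune
  N11 x:[16/3,22/3] y:[5/3,5] z:[-7/2,3] -> miss, prune
  N13 x:[14/3,25/3] y:[6,25/3] z:[-1/2,13/2] -> hit [6,13/2], descend [6, 9]
    N6 x:[19/3,25/3] y:[19/3,25/3] z:[7/2,13/2] -> hit [19/3,13/2] leaf, test {P6@t=19/3}
    N9 x:[14/3,19/3] y:[6,20/3] z:[-1/2,3/2] -> miss, prune

Summary -> nodes [0, 3, 10, 11, 13, 6, 9]; box-tests=7; leaf-entries=1; first=P6

== RESULT ==
6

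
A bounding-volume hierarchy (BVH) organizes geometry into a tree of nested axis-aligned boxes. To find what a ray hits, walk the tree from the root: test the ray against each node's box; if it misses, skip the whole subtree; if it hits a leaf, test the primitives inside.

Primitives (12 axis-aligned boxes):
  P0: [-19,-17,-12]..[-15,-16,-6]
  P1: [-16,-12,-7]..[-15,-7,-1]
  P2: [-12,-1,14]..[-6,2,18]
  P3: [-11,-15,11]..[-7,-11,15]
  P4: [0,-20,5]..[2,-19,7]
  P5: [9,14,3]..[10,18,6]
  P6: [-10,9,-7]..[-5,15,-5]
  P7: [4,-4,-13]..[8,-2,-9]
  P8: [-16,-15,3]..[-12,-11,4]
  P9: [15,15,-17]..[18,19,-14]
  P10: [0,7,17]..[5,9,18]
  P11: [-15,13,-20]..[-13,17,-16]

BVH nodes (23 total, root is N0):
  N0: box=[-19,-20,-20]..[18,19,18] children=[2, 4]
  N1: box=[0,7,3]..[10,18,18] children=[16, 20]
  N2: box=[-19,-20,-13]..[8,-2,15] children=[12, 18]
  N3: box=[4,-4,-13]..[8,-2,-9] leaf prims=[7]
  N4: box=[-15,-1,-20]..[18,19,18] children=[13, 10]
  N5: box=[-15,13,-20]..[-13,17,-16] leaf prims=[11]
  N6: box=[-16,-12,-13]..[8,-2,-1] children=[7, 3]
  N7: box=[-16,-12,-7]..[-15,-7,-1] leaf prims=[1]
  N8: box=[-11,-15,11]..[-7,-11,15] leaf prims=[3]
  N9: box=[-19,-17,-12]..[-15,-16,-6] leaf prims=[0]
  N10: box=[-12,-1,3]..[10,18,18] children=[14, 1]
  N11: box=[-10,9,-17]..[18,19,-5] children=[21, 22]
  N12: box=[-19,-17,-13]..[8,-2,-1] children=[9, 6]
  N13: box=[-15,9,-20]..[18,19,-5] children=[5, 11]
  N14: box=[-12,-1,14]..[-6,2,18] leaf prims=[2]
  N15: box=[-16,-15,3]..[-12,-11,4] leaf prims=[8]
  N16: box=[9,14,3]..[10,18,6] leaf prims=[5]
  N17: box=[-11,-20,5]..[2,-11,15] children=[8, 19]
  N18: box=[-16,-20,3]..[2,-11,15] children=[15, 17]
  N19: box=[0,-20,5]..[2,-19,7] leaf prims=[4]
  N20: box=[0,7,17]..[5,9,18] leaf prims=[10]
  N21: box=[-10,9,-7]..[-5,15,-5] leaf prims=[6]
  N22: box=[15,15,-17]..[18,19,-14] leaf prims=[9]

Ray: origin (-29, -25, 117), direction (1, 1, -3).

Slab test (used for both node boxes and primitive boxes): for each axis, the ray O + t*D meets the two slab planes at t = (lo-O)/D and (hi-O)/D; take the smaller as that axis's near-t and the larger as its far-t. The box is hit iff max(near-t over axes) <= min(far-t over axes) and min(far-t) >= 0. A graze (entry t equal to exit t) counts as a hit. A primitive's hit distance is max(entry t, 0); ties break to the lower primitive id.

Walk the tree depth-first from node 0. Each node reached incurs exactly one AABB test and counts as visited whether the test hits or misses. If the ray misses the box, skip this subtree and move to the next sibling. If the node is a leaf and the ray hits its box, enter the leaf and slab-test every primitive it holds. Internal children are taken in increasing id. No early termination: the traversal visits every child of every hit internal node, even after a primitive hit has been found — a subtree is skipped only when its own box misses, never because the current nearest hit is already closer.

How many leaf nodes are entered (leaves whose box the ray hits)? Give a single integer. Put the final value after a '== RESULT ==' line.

Trace the traversal:
N0 x:[10,47] y:[5,44] z:[33,137/3] -> hit [33,44], descend [2, 4]
  N2 x:[10,37] y:[5,23] z:[34,130/3] -> miss, prune
  N4 x:[14,47] y:[24,44] z:[33,137/3] -> hit [33,44], descend [10, 13]
    N10 x:[17,39] y:[24,43] z:[33,38] -> hit [33,38], descend [1, 14]
      N1 x:[29,39] y:[32,43] z:[33,38] -> hit [33,38], descend [16, 20]
        N16 x:[38,39] y:[39,43] z:[37,38] -> miss, prune
        N20 x:[29,34] y:[32,34] z:[33,100/3] -> hit [33,100/3] leaf, test {P10@t=33}
      N14 x:[17,23] y:[24,27] z:[33,103/3] -> miss, prune
    N13 x:[14,47] y:[34,44] z:[122/3,137/3] -> hit [122/3,44], descend [5, 11]
      N5 x:[14,16] y:[38,42] z:[133/3,137/3] -> miss, prune
      N11 x:[19,47] y:[34,44] z:[122/3,134/3] -> hit [122/3,44], descend [21, 22]
        N21 x:[19,24] y:[34,40] z:[122/3,124/3] -> miss, prune
        N22 x:[44,47] y:[40,44] z:[131/3,134/3] -> hit [44,44] leaf, test {P9@t=44}

13 AABB tests over nodes [0, 2, 4, 10, 1, 16, 20, 14, 13, 5, 11, 21, 22]; 2 leaves entered; closest P10.

== RESULT ==
2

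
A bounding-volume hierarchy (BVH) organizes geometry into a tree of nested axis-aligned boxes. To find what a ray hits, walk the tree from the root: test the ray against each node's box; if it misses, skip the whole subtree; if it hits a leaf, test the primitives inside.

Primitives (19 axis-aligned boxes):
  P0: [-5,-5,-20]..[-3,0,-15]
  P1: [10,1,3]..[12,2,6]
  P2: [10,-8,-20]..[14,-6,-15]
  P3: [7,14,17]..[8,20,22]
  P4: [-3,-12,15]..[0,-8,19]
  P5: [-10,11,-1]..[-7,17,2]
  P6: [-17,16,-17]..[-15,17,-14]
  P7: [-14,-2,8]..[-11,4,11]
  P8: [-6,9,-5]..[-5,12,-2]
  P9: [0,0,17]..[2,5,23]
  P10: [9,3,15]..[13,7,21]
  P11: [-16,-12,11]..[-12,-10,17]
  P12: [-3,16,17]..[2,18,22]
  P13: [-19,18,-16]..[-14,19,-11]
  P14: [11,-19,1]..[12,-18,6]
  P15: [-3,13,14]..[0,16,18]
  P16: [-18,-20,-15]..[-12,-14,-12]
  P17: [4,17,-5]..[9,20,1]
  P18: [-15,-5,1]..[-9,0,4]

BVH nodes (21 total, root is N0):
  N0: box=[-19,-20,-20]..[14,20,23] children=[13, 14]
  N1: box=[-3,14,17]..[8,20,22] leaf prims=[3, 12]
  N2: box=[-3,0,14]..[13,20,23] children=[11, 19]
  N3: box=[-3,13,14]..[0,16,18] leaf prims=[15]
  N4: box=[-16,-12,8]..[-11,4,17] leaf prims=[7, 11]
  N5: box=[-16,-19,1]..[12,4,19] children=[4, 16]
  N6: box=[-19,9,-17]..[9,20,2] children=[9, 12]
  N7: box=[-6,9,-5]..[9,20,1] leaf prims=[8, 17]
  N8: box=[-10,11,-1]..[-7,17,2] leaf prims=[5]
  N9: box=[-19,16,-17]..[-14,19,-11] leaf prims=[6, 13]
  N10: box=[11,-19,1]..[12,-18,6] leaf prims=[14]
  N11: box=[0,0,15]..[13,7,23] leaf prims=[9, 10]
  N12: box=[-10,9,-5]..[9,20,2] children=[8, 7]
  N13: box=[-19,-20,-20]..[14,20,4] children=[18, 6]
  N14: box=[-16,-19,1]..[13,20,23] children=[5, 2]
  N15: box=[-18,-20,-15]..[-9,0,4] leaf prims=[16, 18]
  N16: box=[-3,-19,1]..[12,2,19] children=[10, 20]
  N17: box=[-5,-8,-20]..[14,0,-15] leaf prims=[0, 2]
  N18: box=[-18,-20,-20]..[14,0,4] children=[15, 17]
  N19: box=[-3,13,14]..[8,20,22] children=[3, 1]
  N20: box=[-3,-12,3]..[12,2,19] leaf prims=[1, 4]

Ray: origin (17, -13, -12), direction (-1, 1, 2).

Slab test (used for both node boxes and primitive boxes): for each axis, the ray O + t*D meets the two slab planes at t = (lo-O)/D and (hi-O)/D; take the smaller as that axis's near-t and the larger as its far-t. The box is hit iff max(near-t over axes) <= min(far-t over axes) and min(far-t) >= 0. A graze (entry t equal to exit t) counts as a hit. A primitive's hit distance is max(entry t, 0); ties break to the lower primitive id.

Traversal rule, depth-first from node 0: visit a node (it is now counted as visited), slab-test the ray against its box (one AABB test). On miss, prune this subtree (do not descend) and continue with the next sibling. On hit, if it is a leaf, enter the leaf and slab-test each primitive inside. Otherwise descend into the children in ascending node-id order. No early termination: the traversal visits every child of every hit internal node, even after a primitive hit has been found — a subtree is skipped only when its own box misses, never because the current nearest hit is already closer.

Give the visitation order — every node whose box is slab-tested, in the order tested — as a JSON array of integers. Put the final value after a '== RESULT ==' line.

Walk:
N0 x:[3,36] y:[-7,33] z:[-4,35/2] -> hit [3,35/2], descend [13, 14]
  N13 x:[3,36] y:[-7,33] z:[-4,8] -> hit [3,8], descend [6, 18]
    N6 x:[8,36] y:[22,33] z:[-5/2,7] -> miss, prune
    N18 x:[3,35] y:[-7,13] z:[-4,8] -> hit [3,8], descend [15, 17]
      N15 x:[26,35] y:[-7,13] z:[-3/2,8] -> miss, prune
      N17 x:[3,22] y:[5,13] z:[-4,-3/2] -> miss, prune
  N14 x:[4,33] y:[-6,33] z:[13/2,35/2] -> hit [13/2,35/2], descend [2, 5]
    N2 x:[4,20] y:[13,33] z:[13,35/2] -> hit [13,35/2], descend [11, 19]
      N11 x:[4,17] y:[13,20] z:[27/2,35/2] -> hit [27/2,17] leaf, test {P9@t=15, P10(miss)}
      N19 x:[9,20] y:[26,33] z:[13,17] -> miss, prune
    N5 x:[5,33] y:[-6,17] z:[13/2,31/2] -> hit [13/2,31/2], descend [4, 16]
      N4 x:[28,33] y:[1,17] z:[10,29/2] -> miss, prune
      N16 x:[5,20] y:[-6,15] z:[13/2,31/2] -> hit [13/2,15], descend [10, 20]
        N10 x:[5,6] y:[-6,-5] z:[13/2,9] -> miss, prune
        N20 x:[5,20] y:[1,15] z:[15/2,31/2] -> hit [15/2,15] leaf, test {P1(miss), P4(miss)}

Summary -> nodes [0, 13, 6, 18, 15, 17, 14, 2, 11, 19, 5, 4, 16, 10, 20]; box-tests=15; leaf-entries=2; first=P9

== RESULT ==
[0, 13, 6, 18, 15, 17, 14, 2, 11, 19, 5, 4, 16, 10, 20]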